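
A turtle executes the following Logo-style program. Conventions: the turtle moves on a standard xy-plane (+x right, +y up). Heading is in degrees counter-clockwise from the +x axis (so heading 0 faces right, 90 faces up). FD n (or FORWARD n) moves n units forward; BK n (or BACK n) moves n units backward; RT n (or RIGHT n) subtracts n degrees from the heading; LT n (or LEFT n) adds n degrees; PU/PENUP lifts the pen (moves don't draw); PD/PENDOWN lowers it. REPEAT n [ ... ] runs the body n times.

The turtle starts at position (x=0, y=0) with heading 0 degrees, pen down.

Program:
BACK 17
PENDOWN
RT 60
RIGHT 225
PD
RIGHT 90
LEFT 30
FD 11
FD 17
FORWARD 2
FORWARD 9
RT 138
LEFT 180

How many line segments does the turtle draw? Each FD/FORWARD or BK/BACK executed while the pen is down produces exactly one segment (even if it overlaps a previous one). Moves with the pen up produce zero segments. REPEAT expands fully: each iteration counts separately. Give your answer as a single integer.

Executing turtle program step by step:
Start: pos=(0,0), heading=0, pen down
BK 17: (0,0) -> (-17,0) [heading=0, draw]
PD: pen down
RT 60: heading 0 -> 300
RT 225: heading 300 -> 75
PD: pen down
RT 90: heading 75 -> 345
LT 30: heading 345 -> 15
FD 11: (-17,0) -> (-6.375,2.847) [heading=15, draw]
FD 17: (-6.375,2.847) -> (10.046,7.247) [heading=15, draw]
FD 2: (10.046,7.247) -> (11.978,7.765) [heading=15, draw]
FD 9: (11.978,7.765) -> (20.671,10.094) [heading=15, draw]
RT 138: heading 15 -> 237
LT 180: heading 237 -> 57
Final: pos=(20.671,10.094), heading=57, 5 segment(s) drawn
Segments drawn: 5

Answer: 5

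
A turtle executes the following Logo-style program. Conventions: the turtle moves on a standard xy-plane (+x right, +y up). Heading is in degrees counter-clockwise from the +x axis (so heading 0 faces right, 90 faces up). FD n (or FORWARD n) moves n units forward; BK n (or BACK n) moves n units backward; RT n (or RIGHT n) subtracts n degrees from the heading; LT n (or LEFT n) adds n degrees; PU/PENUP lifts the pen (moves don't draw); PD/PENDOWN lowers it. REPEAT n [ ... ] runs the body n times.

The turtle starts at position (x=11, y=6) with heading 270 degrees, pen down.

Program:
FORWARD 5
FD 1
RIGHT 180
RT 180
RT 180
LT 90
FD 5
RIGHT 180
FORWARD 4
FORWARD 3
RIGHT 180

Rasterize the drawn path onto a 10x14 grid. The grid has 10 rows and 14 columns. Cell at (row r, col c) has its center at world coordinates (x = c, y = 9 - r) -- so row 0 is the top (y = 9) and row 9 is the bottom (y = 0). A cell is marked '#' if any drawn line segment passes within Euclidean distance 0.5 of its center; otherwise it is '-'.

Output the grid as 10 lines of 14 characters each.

Segment 0: (11,6) -> (11,1)
Segment 1: (11,1) -> (11,0)
Segment 2: (11,0) -> (6,-0)
Segment 3: (6,-0) -> (10,0)
Segment 4: (10,0) -> (13,0)

Answer: --------------
--------------
--------------
-----------#--
-----------#--
-----------#--
-----------#--
-----------#--
-----------#--
------########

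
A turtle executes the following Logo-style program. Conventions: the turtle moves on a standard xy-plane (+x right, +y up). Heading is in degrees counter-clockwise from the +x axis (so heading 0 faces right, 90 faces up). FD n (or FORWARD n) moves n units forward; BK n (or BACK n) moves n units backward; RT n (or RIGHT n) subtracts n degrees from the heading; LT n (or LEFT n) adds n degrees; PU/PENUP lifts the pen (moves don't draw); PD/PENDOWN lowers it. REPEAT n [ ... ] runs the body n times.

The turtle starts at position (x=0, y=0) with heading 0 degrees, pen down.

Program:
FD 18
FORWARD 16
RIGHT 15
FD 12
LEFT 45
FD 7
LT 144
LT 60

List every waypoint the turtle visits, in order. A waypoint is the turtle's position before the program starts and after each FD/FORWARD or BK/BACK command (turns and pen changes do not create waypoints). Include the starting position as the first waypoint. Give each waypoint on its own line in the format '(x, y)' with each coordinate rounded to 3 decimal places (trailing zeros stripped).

Answer: (0, 0)
(18, 0)
(34, 0)
(45.591, -3.106)
(51.653, 0.394)

Derivation:
Executing turtle program step by step:
Start: pos=(0,0), heading=0, pen down
FD 18: (0,0) -> (18,0) [heading=0, draw]
FD 16: (18,0) -> (34,0) [heading=0, draw]
RT 15: heading 0 -> 345
FD 12: (34,0) -> (45.591,-3.106) [heading=345, draw]
LT 45: heading 345 -> 30
FD 7: (45.591,-3.106) -> (51.653,0.394) [heading=30, draw]
LT 144: heading 30 -> 174
LT 60: heading 174 -> 234
Final: pos=(51.653,0.394), heading=234, 4 segment(s) drawn
Waypoints (5 total):
(0, 0)
(18, 0)
(34, 0)
(45.591, -3.106)
(51.653, 0.394)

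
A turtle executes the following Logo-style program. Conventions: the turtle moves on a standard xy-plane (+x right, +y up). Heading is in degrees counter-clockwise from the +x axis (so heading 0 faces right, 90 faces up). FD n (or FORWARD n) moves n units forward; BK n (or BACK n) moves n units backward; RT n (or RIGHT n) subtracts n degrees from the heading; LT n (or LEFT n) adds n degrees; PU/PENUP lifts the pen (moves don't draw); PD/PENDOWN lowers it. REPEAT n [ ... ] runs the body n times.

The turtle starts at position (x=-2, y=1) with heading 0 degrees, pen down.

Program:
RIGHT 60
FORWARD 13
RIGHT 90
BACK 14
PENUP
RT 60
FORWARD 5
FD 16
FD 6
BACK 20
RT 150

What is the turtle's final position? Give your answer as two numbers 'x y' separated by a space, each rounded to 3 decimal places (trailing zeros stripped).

Executing turtle program step by step:
Start: pos=(-2,1), heading=0, pen down
RT 60: heading 0 -> 300
FD 13: (-2,1) -> (4.5,-10.258) [heading=300, draw]
RT 90: heading 300 -> 210
BK 14: (4.5,-10.258) -> (16.624,-3.258) [heading=210, draw]
PU: pen up
RT 60: heading 210 -> 150
FD 5: (16.624,-3.258) -> (12.294,-0.758) [heading=150, move]
FD 16: (12.294,-0.758) -> (-1.562,7.242) [heading=150, move]
FD 6: (-1.562,7.242) -> (-6.758,10.242) [heading=150, move]
BK 20: (-6.758,10.242) -> (10.562,0.242) [heading=150, move]
RT 150: heading 150 -> 0
Final: pos=(10.562,0.242), heading=0, 2 segment(s) drawn

Answer: 10.562 0.242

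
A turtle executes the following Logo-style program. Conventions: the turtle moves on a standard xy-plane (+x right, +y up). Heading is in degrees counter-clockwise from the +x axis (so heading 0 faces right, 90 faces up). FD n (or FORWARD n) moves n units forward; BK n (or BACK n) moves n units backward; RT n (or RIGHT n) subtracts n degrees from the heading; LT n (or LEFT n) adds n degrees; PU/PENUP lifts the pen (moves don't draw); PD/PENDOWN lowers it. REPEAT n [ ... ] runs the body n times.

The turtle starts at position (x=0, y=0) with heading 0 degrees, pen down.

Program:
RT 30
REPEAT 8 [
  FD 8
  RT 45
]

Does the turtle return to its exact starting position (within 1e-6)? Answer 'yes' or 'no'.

Executing turtle program step by step:
Start: pos=(0,0), heading=0, pen down
RT 30: heading 0 -> 330
REPEAT 8 [
  -- iteration 1/8 --
  FD 8: (0,0) -> (6.928,-4) [heading=330, draw]
  RT 45: heading 330 -> 285
  -- iteration 2/8 --
  FD 8: (6.928,-4) -> (8.999,-11.727) [heading=285, draw]
  RT 45: heading 285 -> 240
  -- iteration 3/8 --
  FD 8: (8.999,-11.727) -> (4.999,-18.656) [heading=240, draw]
  RT 45: heading 240 -> 195
  -- iteration 4/8 --
  FD 8: (4.999,-18.656) -> (-2.729,-20.726) [heading=195, draw]
  RT 45: heading 195 -> 150
  -- iteration 5/8 --
  FD 8: (-2.729,-20.726) -> (-9.657,-16.726) [heading=150, draw]
  RT 45: heading 150 -> 105
  -- iteration 6/8 --
  FD 8: (-9.657,-16.726) -> (-11.727,-8.999) [heading=105, draw]
  RT 45: heading 105 -> 60
  -- iteration 7/8 --
  FD 8: (-11.727,-8.999) -> (-7.727,-2.071) [heading=60, draw]
  RT 45: heading 60 -> 15
  -- iteration 8/8 --
  FD 8: (-7.727,-2.071) -> (0,0) [heading=15, draw]
  RT 45: heading 15 -> 330
]
Final: pos=(0,0), heading=330, 8 segment(s) drawn

Start position: (0, 0)
Final position: (0, 0)
Distance = 0; < 1e-6 -> CLOSED

Answer: yes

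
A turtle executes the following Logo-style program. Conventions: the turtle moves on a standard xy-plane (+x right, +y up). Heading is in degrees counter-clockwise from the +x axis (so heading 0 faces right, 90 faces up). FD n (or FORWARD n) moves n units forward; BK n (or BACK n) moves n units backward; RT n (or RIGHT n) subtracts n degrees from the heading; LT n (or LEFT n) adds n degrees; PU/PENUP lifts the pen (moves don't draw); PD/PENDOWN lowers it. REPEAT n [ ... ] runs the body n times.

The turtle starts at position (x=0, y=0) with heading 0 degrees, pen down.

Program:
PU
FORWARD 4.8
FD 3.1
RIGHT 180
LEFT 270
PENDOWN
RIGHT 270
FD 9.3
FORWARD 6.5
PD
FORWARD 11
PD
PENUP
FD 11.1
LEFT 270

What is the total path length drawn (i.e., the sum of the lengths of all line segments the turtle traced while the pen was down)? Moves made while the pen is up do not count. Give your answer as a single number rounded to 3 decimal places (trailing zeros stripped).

Answer: 26.8

Derivation:
Executing turtle program step by step:
Start: pos=(0,0), heading=0, pen down
PU: pen up
FD 4.8: (0,0) -> (4.8,0) [heading=0, move]
FD 3.1: (4.8,0) -> (7.9,0) [heading=0, move]
RT 180: heading 0 -> 180
LT 270: heading 180 -> 90
PD: pen down
RT 270: heading 90 -> 180
FD 9.3: (7.9,0) -> (-1.4,0) [heading=180, draw]
FD 6.5: (-1.4,0) -> (-7.9,0) [heading=180, draw]
PD: pen down
FD 11: (-7.9,0) -> (-18.9,0) [heading=180, draw]
PD: pen down
PU: pen up
FD 11.1: (-18.9,0) -> (-30,0) [heading=180, move]
LT 270: heading 180 -> 90
Final: pos=(-30,0), heading=90, 3 segment(s) drawn

Segment lengths:
  seg 1: (7.9,0) -> (-1.4,0), length = 9.3
  seg 2: (-1.4,0) -> (-7.9,0), length = 6.5
  seg 3: (-7.9,0) -> (-18.9,0), length = 11
Total = 26.8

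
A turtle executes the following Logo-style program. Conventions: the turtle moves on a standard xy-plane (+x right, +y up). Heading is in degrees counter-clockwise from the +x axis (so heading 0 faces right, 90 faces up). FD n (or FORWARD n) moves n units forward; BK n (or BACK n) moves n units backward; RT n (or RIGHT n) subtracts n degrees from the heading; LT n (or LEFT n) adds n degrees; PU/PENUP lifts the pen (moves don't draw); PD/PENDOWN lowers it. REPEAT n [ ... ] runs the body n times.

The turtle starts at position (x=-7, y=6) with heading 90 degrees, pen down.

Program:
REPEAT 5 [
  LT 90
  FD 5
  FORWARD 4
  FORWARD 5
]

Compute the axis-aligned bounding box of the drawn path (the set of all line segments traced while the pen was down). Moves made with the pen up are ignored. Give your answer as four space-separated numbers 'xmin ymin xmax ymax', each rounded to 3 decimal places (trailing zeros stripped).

Answer: -21 -8 -7 6

Derivation:
Executing turtle program step by step:
Start: pos=(-7,6), heading=90, pen down
REPEAT 5 [
  -- iteration 1/5 --
  LT 90: heading 90 -> 180
  FD 5: (-7,6) -> (-12,6) [heading=180, draw]
  FD 4: (-12,6) -> (-16,6) [heading=180, draw]
  FD 5: (-16,6) -> (-21,6) [heading=180, draw]
  -- iteration 2/5 --
  LT 90: heading 180 -> 270
  FD 5: (-21,6) -> (-21,1) [heading=270, draw]
  FD 4: (-21,1) -> (-21,-3) [heading=270, draw]
  FD 5: (-21,-3) -> (-21,-8) [heading=270, draw]
  -- iteration 3/5 --
  LT 90: heading 270 -> 0
  FD 5: (-21,-8) -> (-16,-8) [heading=0, draw]
  FD 4: (-16,-8) -> (-12,-8) [heading=0, draw]
  FD 5: (-12,-8) -> (-7,-8) [heading=0, draw]
  -- iteration 4/5 --
  LT 90: heading 0 -> 90
  FD 5: (-7,-8) -> (-7,-3) [heading=90, draw]
  FD 4: (-7,-3) -> (-7,1) [heading=90, draw]
  FD 5: (-7,1) -> (-7,6) [heading=90, draw]
  -- iteration 5/5 --
  LT 90: heading 90 -> 180
  FD 5: (-7,6) -> (-12,6) [heading=180, draw]
  FD 4: (-12,6) -> (-16,6) [heading=180, draw]
  FD 5: (-16,6) -> (-21,6) [heading=180, draw]
]
Final: pos=(-21,6), heading=180, 15 segment(s) drawn

Segment endpoints: x in {-21, -21, -16, -16, -12, -12, -7, -7, -7, -7}, y in {-8, -8, -8, -8, -3, -3, 1, 1, 6, 6, 6, 6, 6, 6}
xmin=-21, ymin=-8, xmax=-7, ymax=6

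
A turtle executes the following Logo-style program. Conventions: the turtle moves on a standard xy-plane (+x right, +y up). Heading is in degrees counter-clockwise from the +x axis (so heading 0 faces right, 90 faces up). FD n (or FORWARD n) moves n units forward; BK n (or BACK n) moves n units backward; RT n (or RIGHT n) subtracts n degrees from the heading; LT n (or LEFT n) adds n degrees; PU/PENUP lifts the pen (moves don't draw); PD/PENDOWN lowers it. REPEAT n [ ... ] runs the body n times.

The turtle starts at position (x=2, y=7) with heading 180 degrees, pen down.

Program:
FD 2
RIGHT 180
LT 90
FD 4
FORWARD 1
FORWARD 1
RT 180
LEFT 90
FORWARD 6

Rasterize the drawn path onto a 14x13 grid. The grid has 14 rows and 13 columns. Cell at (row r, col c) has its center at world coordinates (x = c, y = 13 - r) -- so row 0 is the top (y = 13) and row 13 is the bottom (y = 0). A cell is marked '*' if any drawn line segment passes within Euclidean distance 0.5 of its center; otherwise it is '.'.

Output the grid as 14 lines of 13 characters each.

Answer: *******......
*............
*............
*............
*............
*............
***..........
.............
.............
.............
.............
.............
.............
.............

Derivation:
Segment 0: (2,7) -> (0,7)
Segment 1: (0,7) -> (0,11)
Segment 2: (0,11) -> (0,12)
Segment 3: (0,12) -> (0,13)
Segment 4: (0,13) -> (6,13)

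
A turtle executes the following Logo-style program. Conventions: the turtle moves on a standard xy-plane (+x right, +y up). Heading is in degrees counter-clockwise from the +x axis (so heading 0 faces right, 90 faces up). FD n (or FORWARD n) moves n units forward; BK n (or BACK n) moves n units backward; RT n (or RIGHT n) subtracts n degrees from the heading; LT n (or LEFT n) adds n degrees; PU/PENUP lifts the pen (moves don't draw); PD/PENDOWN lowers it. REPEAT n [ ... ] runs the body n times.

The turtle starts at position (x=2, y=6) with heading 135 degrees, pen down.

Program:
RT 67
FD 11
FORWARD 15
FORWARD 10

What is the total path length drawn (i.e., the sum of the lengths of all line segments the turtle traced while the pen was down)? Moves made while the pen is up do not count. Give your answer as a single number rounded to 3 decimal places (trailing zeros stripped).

Executing turtle program step by step:
Start: pos=(2,6), heading=135, pen down
RT 67: heading 135 -> 68
FD 11: (2,6) -> (6.121,16.199) [heading=68, draw]
FD 15: (6.121,16.199) -> (11.74,30.107) [heading=68, draw]
FD 10: (11.74,30.107) -> (15.486,39.379) [heading=68, draw]
Final: pos=(15.486,39.379), heading=68, 3 segment(s) drawn

Segment lengths:
  seg 1: (2,6) -> (6.121,16.199), length = 11
  seg 2: (6.121,16.199) -> (11.74,30.107), length = 15
  seg 3: (11.74,30.107) -> (15.486,39.379), length = 10
Total = 36

Answer: 36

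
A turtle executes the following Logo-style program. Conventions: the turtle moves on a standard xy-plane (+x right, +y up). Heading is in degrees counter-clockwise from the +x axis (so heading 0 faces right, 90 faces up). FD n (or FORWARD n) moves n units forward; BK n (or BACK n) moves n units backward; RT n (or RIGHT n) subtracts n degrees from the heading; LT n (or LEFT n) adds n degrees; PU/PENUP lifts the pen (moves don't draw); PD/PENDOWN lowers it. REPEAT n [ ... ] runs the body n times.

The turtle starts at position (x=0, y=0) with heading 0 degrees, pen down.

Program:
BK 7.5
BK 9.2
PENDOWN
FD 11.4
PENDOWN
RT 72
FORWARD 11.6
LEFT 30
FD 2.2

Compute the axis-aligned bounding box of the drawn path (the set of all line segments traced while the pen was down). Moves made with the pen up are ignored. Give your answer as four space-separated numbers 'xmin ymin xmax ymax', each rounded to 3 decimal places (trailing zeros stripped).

Executing turtle program step by step:
Start: pos=(0,0), heading=0, pen down
BK 7.5: (0,0) -> (-7.5,0) [heading=0, draw]
BK 9.2: (-7.5,0) -> (-16.7,0) [heading=0, draw]
PD: pen down
FD 11.4: (-16.7,0) -> (-5.3,0) [heading=0, draw]
PD: pen down
RT 72: heading 0 -> 288
FD 11.6: (-5.3,0) -> (-1.715,-11.032) [heading=288, draw]
LT 30: heading 288 -> 318
FD 2.2: (-1.715,-11.032) -> (-0.08,-12.504) [heading=318, draw]
Final: pos=(-0.08,-12.504), heading=318, 5 segment(s) drawn

Segment endpoints: x in {-16.7, -7.5, -5.3, -1.715, -0.08, 0}, y in {-12.504, -11.032, 0}
xmin=-16.7, ymin=-12.504, xmax=0, ymax=0

Answer: -16.7 -12.504 0 0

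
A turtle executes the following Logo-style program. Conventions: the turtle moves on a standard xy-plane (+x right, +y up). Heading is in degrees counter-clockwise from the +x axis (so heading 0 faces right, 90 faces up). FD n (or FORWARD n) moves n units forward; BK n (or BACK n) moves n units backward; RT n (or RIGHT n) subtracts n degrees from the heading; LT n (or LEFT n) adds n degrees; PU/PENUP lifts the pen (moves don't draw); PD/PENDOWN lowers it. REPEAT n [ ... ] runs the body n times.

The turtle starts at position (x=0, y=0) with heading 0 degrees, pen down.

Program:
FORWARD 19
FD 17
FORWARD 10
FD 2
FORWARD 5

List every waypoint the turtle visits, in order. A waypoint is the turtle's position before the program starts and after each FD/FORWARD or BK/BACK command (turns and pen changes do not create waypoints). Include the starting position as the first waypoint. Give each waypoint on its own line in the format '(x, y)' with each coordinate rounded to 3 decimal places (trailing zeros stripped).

Executing turtle program step by step:
Start: pos=(0,0), heading=0, pen down
FD 19: (0,0) -> (19,0) [heading=0, draw]
FD 17: (19,0) -> (36,0) [heading=0, draw]
FD 10: (36,0) -> (46,0) [heading=0, draw]
FD 2: (46,0) -> (48,0) [heading=0, draw]
FD 5: (48,0) -> (53,0) [heading=0, draw]
Final: pos=(53,0), heading=0, 5 segment(s) drawn
Waypoints (6 total):
(0, 0)
(19, 0)
(36, 0)
(46, 0)
(48, 0)
(53, 0)

Answer: (0, 0)
(19, 0)
(36, 0)
(46, 0)
(48, 0)
(53, 0)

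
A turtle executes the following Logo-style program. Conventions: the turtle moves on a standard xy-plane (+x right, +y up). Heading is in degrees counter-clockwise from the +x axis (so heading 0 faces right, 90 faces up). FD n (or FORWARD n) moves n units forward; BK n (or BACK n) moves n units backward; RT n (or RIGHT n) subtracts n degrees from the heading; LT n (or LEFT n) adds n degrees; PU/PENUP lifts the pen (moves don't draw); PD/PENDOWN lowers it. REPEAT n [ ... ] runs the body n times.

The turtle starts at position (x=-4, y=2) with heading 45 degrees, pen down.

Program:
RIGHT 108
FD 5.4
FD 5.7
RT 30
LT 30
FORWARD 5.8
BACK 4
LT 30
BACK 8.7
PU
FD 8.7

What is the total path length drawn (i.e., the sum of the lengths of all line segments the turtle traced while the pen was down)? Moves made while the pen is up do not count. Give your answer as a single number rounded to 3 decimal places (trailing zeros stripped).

Answer: 29.6

Derivation:
Executing turtle program step by step:
Start: pos=(-4,2), heading=45, pen down
RT 108: heading 45 -> 297
FD 5.4: (-4,2) -> (-1.548,-2.811) [heading=297, draw]
FD 5.7: (-1.548,-2.811) -> (1.039,-7.89) [heading=297, draw]
RT 30: heading 297 -> 267
LT 30: heading 267 -> 297
FD 5.8: (1.039,-7.89) -> (3.672,-13.058) [heading=297, draw]
BK 4: (3.672,-13.058) -> (1.856,-9.494) [heading=297, draw]
LT 30: heading 297 -> 327
BK 8.7: (1.856,-9.494) -> (-5.44,-4.756) [heading=327, draw]
PU: pen up
FD 8.7: (-5.44,-4.756) -> (1.856,-9.494) [heading=327, move]
Final: pos=(1.856,-9.494), heading=327, 5 segment(s) drawn

Segment lengths:
  seg 1: (-4,2) -> (-1.548,-2.811), length = 5.4
  seg 2: (-1.548,-2.811) -> (1.039,-7.89), length = 5.7
  seg 3: (1.039,-7.89) -> (3.672,-13.058), length = 5.8
  seg 4: (3.672,-13.058) -> (1.856,-9.494), length = 4
  seg 5: (1.856,-9.494) -> (-5.44,-4.756), length = 8.7
Total = 29.6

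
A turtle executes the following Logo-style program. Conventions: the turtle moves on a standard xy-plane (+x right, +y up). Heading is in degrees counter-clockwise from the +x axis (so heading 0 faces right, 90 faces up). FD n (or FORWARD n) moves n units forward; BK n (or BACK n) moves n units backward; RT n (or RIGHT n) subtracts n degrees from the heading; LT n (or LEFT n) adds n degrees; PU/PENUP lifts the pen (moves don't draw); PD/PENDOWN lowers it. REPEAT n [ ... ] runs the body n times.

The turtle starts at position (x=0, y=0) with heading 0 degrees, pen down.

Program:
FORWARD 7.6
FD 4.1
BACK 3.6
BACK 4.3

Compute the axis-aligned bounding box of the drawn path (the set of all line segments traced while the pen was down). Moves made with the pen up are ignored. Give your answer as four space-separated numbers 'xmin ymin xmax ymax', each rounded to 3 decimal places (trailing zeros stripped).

Answer: 0 0 11.7 0

Derivation:
Executing turtle program step by step:
Start: pos=(0,0), heading=0, pen down
FD 7.6: (0,0) -> (7.6,0) [heading=0, draw]
FD 4.1: (7.6,0) -> (11.7,0) [heading=0, draw]
BK 3.6: (11.7,0) -> (8.1,0) [heading=0, draw]
BK 4.3: (8.1,0) -> (3.8,0) [heading=0, draw]
Final: pos=(3.8,0), heading=0, 4 segment(s) drawn

Segment endpoints: x in {0, 3.8, 7.6, 8.1, 11.7}, y in {0}
xmin=0, ymin=0, xmax=11.7, ymax=0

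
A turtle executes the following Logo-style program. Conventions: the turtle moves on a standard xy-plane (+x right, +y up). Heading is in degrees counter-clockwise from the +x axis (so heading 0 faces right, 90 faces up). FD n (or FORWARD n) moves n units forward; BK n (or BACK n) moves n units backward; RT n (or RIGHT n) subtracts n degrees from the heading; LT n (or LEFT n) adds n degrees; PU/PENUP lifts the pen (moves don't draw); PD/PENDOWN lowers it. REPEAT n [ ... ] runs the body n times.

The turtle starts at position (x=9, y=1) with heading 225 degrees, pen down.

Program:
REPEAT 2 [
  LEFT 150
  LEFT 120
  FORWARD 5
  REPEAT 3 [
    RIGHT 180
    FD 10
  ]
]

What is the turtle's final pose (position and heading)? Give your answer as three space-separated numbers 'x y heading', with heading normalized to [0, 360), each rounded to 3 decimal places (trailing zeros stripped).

Answer: 16.071 1 45

Derivation:
Executing turtle program step by step:
Start: pos=(9,1), heading=225, pen down
REPEAT 2 [
  -- iteration 1/2 --
  LT 150: heading 225 -> 15
  LT 120: heading 15 -> 135
  FD 5: (9,1) -> (5.464,4.536) [heading=135, draw]
  REPEAT 3 [
    -- iteration 1/3 --
    RT 180: heading 135 -> 315
    FD 10: (5.464,4.536) -> (12.536,-2.536) [heading=315, draw]
    -- iteration 2/3 --
    RT 180: heading 315 -> 135
    FD 10: (12.536,-2.536) -> (5.464,4.536) [heading=135, draw]
    -- iteration 3/3 --
    RT 180: heading 135 -> 315
    FD 10: (5.464,4.536) -> (12.536,-2.536) [heading=315, draw]
  ]
  -- iteration 2/2 --
  LT 150: heading 315 -> 105
  LT 120: heading 105 -> 225
  FD 5: (12.536,-2.536) -> (9,-6.071) [heading=225, draw]
  REPEAT 3 [
    -- iteration 1/3 --
    RT 180: heading 225 -> 45
    FD 10: (9,-6.071) -> (16.071,1) [heading=45, draw]
    -- iteration 2/3 --
    RT 180: heading 45 -> 225
    FD 10: (16.071,1) -> (9,-6.071) [heading=225, draw]
    -- iteration 3/3 --
    RT 180: heading 225 -> 45
    FD 10: (9,-6.071) -> (16.071,1) [heading=45, draw]
  ]
]
Final: pos=(16.071,1), heading=45, 8 segment(s) drawn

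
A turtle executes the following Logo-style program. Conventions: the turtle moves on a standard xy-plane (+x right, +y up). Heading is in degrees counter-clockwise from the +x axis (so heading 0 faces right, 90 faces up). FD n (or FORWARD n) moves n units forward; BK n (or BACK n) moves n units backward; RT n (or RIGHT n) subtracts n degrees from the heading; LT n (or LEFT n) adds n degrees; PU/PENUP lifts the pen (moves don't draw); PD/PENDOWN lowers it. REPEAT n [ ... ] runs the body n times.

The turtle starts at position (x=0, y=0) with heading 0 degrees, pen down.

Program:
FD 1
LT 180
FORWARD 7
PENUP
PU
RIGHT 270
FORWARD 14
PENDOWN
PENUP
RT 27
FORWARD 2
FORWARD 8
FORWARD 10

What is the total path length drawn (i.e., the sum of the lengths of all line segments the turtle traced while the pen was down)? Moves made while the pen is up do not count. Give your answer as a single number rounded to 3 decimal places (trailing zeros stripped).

Executing turtle program step by step:
Start: pos=(0,0), heading=0, pen down
FD 1: (0,0) -> (1,0) [heading=0, draw]
LT 180: heading 0 -> 180
FD 7: (1,0) -> (-6,0) [heading=180, draw]
PU: pen up
PU: pen up
RT 270: heading 180 -> 270
FD 14: (-6,0) -> (-6,-14) [heading=270, move]
PD: pen down
PU: pen up
RT 27: heading 270 -> 243
FD 2: (-6,-14) -> (-6.908,-15.782) [heading=243, move]
FD 8: (-6.908,-15.782) -> (-10.54,-22.91) [heading=243, move]
FD 10: (-10.54,-22.91) -> (-15.08,-31.82) [heading=243, move]
Final: pos=(-15.08,-31.82), heading=243, 2 segment(s) drawn

Segment lengths:
  seg 1: (0,0) -> (1,0), length = 1
  seg 2: (1,0) -> (-6,0), length = 7
Total = 8

Answer: 8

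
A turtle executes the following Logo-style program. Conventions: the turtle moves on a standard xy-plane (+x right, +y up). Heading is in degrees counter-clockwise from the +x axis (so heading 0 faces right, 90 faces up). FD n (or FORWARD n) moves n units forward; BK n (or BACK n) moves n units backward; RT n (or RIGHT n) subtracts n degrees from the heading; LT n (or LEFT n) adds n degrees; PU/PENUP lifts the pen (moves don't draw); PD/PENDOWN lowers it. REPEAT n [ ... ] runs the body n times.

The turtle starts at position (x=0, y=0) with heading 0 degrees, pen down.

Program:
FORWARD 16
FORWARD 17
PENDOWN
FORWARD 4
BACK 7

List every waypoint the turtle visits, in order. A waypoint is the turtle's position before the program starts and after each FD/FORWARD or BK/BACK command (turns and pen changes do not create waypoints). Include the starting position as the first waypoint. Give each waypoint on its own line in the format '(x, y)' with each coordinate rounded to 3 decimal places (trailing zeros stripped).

Executing turtle program step by step:
Start: pos=(0,0), heading=0, pen down
FD 16: (0,0) -> (16,0) [heading=0, draw]
FD 17: (16,0) -> (33,0) [heading=0, draw]
PD: pen down
FD 4: (33,0) -> (37,0) [heading=0, draw]
BK 7: (37,0) -> (30,0) [heading=0, draw]
Final: pos=(30,0), heading=0, 4 segment(s) drawn
Waypoints (5 total):
(0, 0)
(16, 0)
(33, 0)
(37, 0)
(30, 0)

Answer: (0, 0)
(16, 0)
(33, 0)
(37, 0)
(30, 0)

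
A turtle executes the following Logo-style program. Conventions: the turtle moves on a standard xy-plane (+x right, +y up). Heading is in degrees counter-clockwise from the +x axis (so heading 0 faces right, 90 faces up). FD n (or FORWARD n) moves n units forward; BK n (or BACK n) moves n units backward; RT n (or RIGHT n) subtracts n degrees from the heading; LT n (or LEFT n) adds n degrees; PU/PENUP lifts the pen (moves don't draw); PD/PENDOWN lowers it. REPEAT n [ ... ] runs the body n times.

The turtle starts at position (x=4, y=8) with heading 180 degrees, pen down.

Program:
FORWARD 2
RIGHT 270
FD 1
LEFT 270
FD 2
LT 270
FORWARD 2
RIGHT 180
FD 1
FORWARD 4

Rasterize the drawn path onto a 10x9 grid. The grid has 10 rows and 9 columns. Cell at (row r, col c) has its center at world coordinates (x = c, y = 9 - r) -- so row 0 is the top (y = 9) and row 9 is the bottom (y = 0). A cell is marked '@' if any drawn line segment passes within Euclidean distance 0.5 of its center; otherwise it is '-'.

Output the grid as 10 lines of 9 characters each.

Answer: @--------
@-@@@----
@@@------
@--------
@--------
@--------
---------
---------
---------
---------

Derivation:
Segment 0: (4,8) -> (2,8)
Segment 1: (2,8) -> (2,7)
Segment 2: (2,7) -> (0,7)
Segment 3: (0,7) -> (0,9)
Segment 4: (0,9) -> (0,8)
Segment 5: (0,8) -> (-0,4)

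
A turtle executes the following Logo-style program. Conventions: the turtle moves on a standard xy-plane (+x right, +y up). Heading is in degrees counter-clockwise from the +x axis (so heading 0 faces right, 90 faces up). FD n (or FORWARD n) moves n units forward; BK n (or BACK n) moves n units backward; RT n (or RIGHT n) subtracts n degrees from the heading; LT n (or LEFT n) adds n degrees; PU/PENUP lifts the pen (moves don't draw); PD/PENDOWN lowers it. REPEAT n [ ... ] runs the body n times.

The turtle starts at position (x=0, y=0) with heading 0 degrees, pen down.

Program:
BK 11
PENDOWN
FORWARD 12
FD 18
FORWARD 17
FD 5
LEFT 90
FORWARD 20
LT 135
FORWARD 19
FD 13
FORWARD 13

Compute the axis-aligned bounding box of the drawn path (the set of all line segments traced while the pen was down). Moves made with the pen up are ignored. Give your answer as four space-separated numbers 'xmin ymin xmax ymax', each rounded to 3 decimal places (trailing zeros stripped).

Executing turtle program step by step:
Start: pos=(0,0), heading=0, pen down
BK 11: (0,0) -> (-11,0) [heading=0, draw]
PD: pen down
FD 12: (-11,0) -> (1,0) [heading=0, draw]
FD 18: (1,0) -> (19,0) [heading=0, draw]
FD 17: (19,0) -> (36,0) [heading=0, draw]
FD 5: (36,0) -> (41,0) [heading=0, draw]
LT 90: heading 0 -> 90
FD 20: (41,0) -> (41,20) [heading=90, draw]
LT 135: heading 90 -> 225
FD 19: (41,20) -> (27.565,6.565) [heading=225, draw]
FD 13: (27.565,6.565) -> (18.373,-2.627) [heading=225, draw]
FD 13: (18.373,-2.627) -> (9.18,-11.82) [heading=225, draw]
Final: pos=(9.18,-11.82), heading=225, 9 segment(s) drawn

Segment endpoints: x in {-11, 0, 1, 9.18, 18.373, 19, 27.565, 36, 41}, y in {-11.82, -2.627, 0, 6.565, 20}
xmin=-11, ymin=-11.82, xmax=41, ymax=20

Answer: -11 -11.82 41 20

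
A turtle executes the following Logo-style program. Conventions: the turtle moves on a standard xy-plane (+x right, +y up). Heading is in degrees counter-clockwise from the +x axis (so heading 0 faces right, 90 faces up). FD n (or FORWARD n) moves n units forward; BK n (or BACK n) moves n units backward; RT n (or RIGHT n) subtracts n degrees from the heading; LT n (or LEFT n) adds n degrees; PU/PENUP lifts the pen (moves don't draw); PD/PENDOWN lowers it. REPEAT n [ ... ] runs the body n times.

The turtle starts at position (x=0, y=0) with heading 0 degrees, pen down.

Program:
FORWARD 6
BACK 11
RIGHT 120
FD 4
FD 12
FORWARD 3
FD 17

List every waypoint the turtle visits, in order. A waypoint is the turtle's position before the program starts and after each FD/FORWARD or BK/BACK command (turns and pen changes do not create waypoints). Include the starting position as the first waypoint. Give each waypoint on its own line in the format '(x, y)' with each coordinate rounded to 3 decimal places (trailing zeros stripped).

Answer: (0, 0)
(6, 0)
(-5, 0)
(-7, -3.464)
(-13, -13.856)
(-14.5, -16.454)
(-23, -31.177)

Derivation:
Executing turtle program step by step:
Start: pos=(0,0), heading=0, pen down
FD 6: (0,0) -> (6,0) [heading=0, draw]
BK 11: (6,0) -> (-5,0) [heading=0, draw]
RT 120: heading 0 -> 240
FD 4: (-5,0) -> (-7,-3.464) [heading=240, draw]
FD 12: (-7,-3.464) -> (-13,-13.856) [heading=240, draw]
FD 3: (-13,-13.856) -> (-14.5,-16.454) [heading=240, draw]
FD 17: (-14.5,-16.454) -> (-23,-31.177) [heading=240, draw]
Final: pos=(-23,-31.177), heading=240, 6 segment(s) drawn
Waypoints (7 total):
(0, 0)
(6, 0)
(-5, 0)
(-7, -3.464)
(-13, -13.856)
(-14.5, -16.454)
(-23, -31.177)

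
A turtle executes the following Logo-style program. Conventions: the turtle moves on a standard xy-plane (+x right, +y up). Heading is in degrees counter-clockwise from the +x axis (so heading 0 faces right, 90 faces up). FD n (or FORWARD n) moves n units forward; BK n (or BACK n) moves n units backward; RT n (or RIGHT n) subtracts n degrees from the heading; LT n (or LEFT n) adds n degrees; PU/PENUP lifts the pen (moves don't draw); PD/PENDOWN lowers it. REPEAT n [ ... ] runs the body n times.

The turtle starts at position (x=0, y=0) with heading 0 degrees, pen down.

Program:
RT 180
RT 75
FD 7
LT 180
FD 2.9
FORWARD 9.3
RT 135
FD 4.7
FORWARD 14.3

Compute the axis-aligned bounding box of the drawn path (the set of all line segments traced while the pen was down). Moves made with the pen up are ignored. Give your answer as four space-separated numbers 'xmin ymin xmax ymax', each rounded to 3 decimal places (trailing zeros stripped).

Executing turtle program step by step:
Start: pos=(0,0), heading=0, pen down
RT 180: heading 0 -> 180
RT 75: heading 180 -> 105
FD 7: (0,0) -> (-1.812,6.761) [heading=105, draw]
LT 180: heading 105 -> 285
FD 2.9: (-1.812,6.761) -> (-1.061,3.96) [heading=285, draw]
FD 9.3: (-1.061,3.96) -> (1.346,-5.023) [heading=285, draw]
RT 135: heading 285 -> 150
FD 4.7: (1.346,-5.023) -> (-2.724,-2.673) [heading=150, draw]
FD 14.3: (-2.724,-2.673) -> (-15.109,4.477) [heading=150, draw]
Final: pos=(-15.109,4.477), heading=150, 5 segment(s) drawn

Segment endpoints: x in {-15.109, -2.724, -1.812, -1.061, 0, 1.346}, y in {-5.023, -2.673, 0, 3.96, 4.477, 6.761}
xmin=-15.109, ymin=-5.023, xmax=1.346, ymax=6.761

Answer: -15.109 -5.023 1.346 6.761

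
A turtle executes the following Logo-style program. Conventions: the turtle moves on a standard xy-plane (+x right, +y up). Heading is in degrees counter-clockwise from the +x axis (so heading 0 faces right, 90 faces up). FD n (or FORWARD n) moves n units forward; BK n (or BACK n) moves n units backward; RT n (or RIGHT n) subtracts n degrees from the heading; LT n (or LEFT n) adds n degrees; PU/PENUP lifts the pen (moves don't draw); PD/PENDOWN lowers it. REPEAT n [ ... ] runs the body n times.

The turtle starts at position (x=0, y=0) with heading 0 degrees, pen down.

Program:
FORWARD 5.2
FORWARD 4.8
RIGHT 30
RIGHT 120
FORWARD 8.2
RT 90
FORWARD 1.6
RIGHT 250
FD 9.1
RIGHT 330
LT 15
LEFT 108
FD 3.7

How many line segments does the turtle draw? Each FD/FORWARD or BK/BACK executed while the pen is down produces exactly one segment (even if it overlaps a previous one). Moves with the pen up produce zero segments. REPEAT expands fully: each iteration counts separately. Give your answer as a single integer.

Answer: 6

Derivation:
Executing turtle program step by step:
Start: pos=(0,0), heading=0, pen down
FD 5.2: (0,0) -> (5.2,0) [heading=0, draw]
FD 4.8: (5.2,0) -> (10,0) [heading=0, draw]
RT 30: heading 0 -> 330
RT 120: heading 330 -> 210
FD 8.2: (10,0) -> (2.899,-4.1) [heading=210, draw]
RT 90: heading 210 -> 120
FD 1.6: (2.899,-4.1) -> (2.099,-2.714) [heading=120, draw]
RT 250: heading 120 -> 230
FD 9.1: (2.099,-2.714) -> (-3.751,-9.685) [heading=230, draw]
RT 330: heading 230 -> 260
LT 15: heading 260 -> 275
LT 108: heading 275 -> 23
FD 3.7: (-3.751,-9.685) -> (-0.345,-8.24) [heading=23, draw]
Final: pos=(-0.345,-8.24), heading=23, 6 segment(s) drawn
Segments drawn: 6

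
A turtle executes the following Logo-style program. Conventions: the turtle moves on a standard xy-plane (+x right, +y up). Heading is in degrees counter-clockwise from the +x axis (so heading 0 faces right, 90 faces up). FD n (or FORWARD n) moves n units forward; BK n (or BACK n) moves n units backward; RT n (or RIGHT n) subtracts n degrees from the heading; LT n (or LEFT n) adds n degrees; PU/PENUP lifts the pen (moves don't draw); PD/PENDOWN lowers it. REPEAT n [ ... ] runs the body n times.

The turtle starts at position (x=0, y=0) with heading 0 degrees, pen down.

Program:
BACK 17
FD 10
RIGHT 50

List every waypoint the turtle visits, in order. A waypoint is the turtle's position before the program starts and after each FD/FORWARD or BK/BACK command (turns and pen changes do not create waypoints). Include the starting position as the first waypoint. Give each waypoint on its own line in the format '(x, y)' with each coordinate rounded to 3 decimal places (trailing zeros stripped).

Answer: (0, 0)
(-17, 0)
(-7, 0)

Derivation:
Executing turtle program step by step:
Start: pos=(0,0), heading=0, pen down
BK 17: (0,0) -> (-17,0) [heading=0, draw]
FD 10: (-17,0) -> (-7,0) [heading=0, draw]
RT 50: heading 0 -> 310
Final: pos=(-7,0), heading=310, 2 segment(s) drawn
Waypoints (3 total):
(0, 0)
(-17, 0)
(-7, 0)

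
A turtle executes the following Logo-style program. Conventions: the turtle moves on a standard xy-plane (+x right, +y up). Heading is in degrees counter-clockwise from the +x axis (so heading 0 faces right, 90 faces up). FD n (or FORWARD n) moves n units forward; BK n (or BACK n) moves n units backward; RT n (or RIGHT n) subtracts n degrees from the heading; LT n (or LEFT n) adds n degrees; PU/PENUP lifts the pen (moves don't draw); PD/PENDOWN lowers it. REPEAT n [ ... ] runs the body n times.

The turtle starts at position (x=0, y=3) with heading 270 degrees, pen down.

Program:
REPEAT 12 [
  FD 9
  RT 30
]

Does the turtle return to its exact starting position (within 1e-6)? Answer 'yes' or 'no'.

Executing turtle program step by step:
Start: pos=(0,3), heading=270, pen down
REPEAT 12 [
  -- iteration 1/12 --
  FD 9: (0,3) -> (0,-6) [heading=270, draw]
  RT 30: heading 270 -> 240
  -- iteration 2/12 --
  FD 9: (0,-6) -> (-4.5,-13.794) [heading=240, draw]
  RT 30: heading 240 -> 210
  -- iteration 3/12 --
  FD 9: (-4.5,-13.794) -> (-12.294,-18.294) [heading=210, draw]
  RT 30: heading 210 -> 180
  -- iteration 4/12 --
  FD 9: (-12.294,-18.294) -> (-21.294,-18.294) [heading=180, draw]
  RT 30: heading 180 -> 150
  -- iteration 5/12 --
  FD 9: (-21.294,-18.294) -> (-29.088,-13.794) [heading=150, draw]
  RT 30: heading 150 -> 120
  -- iteration 6/12 --
  FD 9: (-29.088,-13.794) -> (-33.588,-6) [heading=120, draw]
  RT 30: heading 120 -> 90
  -- iteration 7/12 --
  FD 9: (-33.588,-6) -> (-33.588,3) [heading=90, draw]
  RT 30: heading 90 -> 60
  -- iteration 8/12 --
  FD 9: (-33.588,3) -> (-29.088,10.794) [heading=60, draw]
  RT 30: heading 60 -> 30
  -- iteration 9/12 --
  FD 9: (-29.088,10.794) -> (-21.294,15.294) [heading=30, draw]
  RT 30: heading 30 -> 0
  -- iteration 10/12 --
  FD 9: (-21.294,15.294) -> (-12.294,15.294) [heading=0, draw]
  RT 30: heading 0 -> 330
  -- iteration 11/12 --
  FD 9: (-12.294,15.294) -> (-4.5,10.794) [heading=330, draw]
  RT 30: heading 330 -> 300
  -- iteration 12/12 --
  FD 9: (-4.5,10.794) -> (0,3) [heading=300, draw]
  RT 30: heading 300 -> 270
]
Final: pos=(0,3), heading=270, 12 segment(s) drawn

Start position: (0, 3)
Final position: (0, 3)
Distance = 0; < 1e-6 -> CLOSED

Answer: yes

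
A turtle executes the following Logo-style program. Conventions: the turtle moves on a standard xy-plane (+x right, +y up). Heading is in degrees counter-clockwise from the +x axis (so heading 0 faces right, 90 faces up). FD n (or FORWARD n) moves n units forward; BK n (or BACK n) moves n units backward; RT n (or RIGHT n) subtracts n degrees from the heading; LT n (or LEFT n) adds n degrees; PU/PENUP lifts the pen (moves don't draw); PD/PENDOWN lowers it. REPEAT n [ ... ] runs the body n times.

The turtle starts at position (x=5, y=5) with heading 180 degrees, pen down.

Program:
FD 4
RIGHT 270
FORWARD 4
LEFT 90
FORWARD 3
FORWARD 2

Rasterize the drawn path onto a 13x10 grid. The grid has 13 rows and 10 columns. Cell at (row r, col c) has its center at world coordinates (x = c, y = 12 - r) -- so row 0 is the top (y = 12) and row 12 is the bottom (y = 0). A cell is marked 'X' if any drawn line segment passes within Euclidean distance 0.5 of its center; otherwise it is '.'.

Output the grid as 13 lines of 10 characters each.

Answer: ..........
..........
..........
..........
..........
..........
..........
.XXXXX....
.X........
.X........
.X........
.XXXXXX...
..........

Derivation:
Segment 0: (5,5) -> (1,5)
Segment 1: (1,5) -> (1,1)
Segment 2: (1,1) -> (4,1)
Segment 3: (4,1) -> (6,1)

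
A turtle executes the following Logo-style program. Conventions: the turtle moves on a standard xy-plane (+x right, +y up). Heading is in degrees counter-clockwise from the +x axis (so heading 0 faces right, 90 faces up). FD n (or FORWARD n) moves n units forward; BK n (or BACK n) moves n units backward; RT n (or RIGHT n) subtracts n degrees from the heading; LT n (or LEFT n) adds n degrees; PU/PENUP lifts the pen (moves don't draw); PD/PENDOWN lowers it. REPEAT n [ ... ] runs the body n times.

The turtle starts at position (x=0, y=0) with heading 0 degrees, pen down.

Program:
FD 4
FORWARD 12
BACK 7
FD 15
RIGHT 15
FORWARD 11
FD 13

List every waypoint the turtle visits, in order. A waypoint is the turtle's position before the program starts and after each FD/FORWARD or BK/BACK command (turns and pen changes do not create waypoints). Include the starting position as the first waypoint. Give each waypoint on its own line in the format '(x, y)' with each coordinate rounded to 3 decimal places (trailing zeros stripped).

Answer: (0, 0)
(4, 0)
(16, 0)
(9, 0)
(24, 0)
(34.625, -2.847)
(47.182, -6.212)

Derivation:
Executing turtle program step by step:
Start: pos=(0,0), heading=0, pen down
FD 4: (0,0) -> (4,0) [heading=0, draw]
FD 12: (4,0) -> (16,0) [heading=0, draw]
BK 7: (16,0) -> (9,0) [heading=0, draw]
FD 15: (9,0) -> (24,0) [heading=0, draw]
RT 15: heading 0 -> 345
FD 11: (24,0) -> (34.625,-2.847) [heading=345, draw]
FD 13: (34.625,-2.847) -> (47.182,-6.212) [heading=345, draw]
Final: pos=(47.182,-6.212), heading=345, 6 segment(s) drawn
Waypoints (7 total):
(0, 0)
(4, 0)
(16, 0)
(9, 0)
(24, 0)
(34.625, -2.847)
(47.182, -6.212)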